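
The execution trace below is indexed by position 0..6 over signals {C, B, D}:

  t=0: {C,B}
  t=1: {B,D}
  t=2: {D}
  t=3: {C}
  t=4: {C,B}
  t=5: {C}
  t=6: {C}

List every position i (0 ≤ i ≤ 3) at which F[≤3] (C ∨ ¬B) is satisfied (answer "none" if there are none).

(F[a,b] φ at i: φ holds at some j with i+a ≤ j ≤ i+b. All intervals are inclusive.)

Evaluate at each i in [0,3]:
  i=0: ✓ (witness j=0)
  i=1: ✓ (witness j=2)
  i=2: ✓ (witness j=2)
  i=3: ✓ (witness j=3)

0, 1, 2, 3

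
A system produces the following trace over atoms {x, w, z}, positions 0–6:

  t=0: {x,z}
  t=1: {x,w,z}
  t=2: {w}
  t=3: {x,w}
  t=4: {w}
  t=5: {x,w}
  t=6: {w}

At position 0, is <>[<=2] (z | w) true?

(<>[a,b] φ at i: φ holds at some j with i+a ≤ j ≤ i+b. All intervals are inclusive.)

True

Check (z | w) at each j in [0,2]:
  j=0: true
  j=1: true
  j=2: true
Found at j=0 → formula holds.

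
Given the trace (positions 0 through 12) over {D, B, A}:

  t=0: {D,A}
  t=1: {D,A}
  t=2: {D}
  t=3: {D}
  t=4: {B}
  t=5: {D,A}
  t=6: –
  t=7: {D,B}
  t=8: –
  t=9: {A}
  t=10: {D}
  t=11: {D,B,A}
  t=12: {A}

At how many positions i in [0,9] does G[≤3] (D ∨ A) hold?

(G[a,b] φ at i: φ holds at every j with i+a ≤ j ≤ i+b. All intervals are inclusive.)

Evaluate at each i in [0,9]:
  i=0: ✓ (all of [0,3])
  i=1: ✗ (fails at j=4)
  i=2: ✗ (fails at j=4)
  i=3: ✗ (fails at j=4)
  i=4: ✗ (fails at j=4)
  i=5: ✗ (fails at j=6)
  i=6: ✗ (fails at j=6)
  i=7: ✗ (fails at j=8)
  i=8: ✗ (fails at j=8)
  i=9: ✓ (all of [9,12])
Positions where it holds: {0, 9} → 2.

2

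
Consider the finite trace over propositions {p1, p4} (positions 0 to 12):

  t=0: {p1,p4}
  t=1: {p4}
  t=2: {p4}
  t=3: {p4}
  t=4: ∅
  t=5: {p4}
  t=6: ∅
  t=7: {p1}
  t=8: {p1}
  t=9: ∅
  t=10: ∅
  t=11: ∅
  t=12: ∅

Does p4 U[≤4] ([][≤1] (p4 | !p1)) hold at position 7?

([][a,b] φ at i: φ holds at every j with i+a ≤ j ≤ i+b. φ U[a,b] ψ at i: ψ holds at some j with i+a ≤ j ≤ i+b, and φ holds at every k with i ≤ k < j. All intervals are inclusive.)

Need some j in [7,11] with [][≤1] (p4 | !p1), and p4 at every k in [7,j-1].
  j=7: [][≤1] (p4 | !p1) — fails at 7.
  j=8: [][≤1] (p4 | !p1) — fails at 8.
  j=9: [][≤1] (p4 | !p1) holds, but p4 fails at k=7 → not this j.
  j=10: [][≤1] (p4 | !p1) holds, but p4 fails at k=7 → not this j.
  j=11: [][≤1] (p4 | !p1) holds, but p4 fails at k=7 → not this j.
No j in the window works → until fails.

False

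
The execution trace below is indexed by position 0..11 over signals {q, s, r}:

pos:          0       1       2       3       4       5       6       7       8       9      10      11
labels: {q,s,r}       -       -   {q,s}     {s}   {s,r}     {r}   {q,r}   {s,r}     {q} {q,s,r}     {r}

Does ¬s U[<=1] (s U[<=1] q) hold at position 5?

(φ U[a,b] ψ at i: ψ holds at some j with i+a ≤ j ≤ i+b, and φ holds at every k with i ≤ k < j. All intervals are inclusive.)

Need some j in [5,6] with (s U[<=1] q), and ¬s at every k in [5,j-1].
  j=5: (s U[<=1] q) — fails.
  j=6: (s U[<=1] q) — fails.
No j in the window works → until fails.

No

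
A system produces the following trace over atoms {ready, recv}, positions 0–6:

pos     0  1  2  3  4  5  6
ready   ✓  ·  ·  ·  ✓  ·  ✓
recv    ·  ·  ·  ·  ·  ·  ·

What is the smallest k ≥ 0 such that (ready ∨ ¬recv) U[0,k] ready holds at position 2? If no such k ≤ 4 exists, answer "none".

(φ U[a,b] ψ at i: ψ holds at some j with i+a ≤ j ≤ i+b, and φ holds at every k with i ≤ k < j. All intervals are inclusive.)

Need earliest j ≥ 2 with ready, and (ready ∨ ¬recv) at every k in [2,j-1].
  j=2: rhs fails.
  j=3: rhs fails.
  j=4: rhs holds; lhs holds on [2,3]. k = 2.

2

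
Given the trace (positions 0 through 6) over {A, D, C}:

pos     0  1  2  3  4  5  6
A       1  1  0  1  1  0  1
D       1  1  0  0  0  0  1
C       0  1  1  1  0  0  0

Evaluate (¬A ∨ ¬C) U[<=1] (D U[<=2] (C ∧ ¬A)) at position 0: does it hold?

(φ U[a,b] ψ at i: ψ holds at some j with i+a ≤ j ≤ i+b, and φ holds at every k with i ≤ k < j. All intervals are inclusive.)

True

Need some j in [0,1] with (D U[<=2] (C ∧ ¬A)), and (¬A ∨ ¬C) at every k in [0,j-1].
  j=0: (D U[<=2] (C ∧ ¬A)) holds; no prefix to check → satisfied.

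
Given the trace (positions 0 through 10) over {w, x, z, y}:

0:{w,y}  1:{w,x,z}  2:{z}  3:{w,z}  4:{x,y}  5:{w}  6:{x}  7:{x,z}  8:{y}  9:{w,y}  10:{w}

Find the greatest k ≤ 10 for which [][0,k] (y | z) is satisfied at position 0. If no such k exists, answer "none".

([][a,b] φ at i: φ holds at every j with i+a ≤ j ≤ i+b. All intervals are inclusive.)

4

(y | z) must hold from j=0 onward; find where it first fails.
  j=0: holds
  j=1: holds
  j=2: holds
  j=3: holds
  j=4: holds
  j=5: fails
Holds on [0,4], so largest k = 4.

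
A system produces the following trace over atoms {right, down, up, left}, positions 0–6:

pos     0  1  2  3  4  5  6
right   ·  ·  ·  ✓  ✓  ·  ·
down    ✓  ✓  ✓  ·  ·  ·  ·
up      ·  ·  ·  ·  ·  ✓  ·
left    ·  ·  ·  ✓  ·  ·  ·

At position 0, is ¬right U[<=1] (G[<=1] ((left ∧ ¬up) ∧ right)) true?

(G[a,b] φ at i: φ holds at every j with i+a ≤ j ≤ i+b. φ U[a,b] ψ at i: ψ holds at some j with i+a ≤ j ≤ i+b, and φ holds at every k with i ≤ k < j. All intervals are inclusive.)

Need some j in [0,1] with G[<=1] ((left ∧ ¬up) ∧ right), and ¬right at every k in [0,j-1].
  j=0: G[<=1] ((left ∧ ¬up) ∧ right) — fails at 0.
  j=1: G[<=1] ((left ∧ ¬up) ∧ right) — fails at 1.
No j in the window works → until fails.

No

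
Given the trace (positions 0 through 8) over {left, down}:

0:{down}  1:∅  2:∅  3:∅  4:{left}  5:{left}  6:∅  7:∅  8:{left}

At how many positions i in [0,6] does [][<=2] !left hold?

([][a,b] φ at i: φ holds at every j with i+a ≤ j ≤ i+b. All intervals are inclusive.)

Evaluate at each i in [0,6]:
  i=0: ✓ (all of [0,2])
  i=1: ✓ (all of [1,3])
  i=2: ✗ (fails at j=4)
  i=3: ✗ (fails at j=4)
  i=4: ✗ (fails at j=4)
  i=5: ✗ (fails at j=5)
  i=6: ✗ (fails at j=8)
Positions where it holds: {0, 1} → 2.

2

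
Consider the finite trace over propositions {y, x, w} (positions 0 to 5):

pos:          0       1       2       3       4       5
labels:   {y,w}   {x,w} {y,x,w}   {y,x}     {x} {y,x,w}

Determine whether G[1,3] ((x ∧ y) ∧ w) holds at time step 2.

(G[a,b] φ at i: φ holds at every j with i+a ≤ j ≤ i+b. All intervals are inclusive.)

Does not hold

Check ((x ∧ y) ∧ w) at every j in [3,5]:
  j=3: false
  j=4: false
  j=5: true
Fails at j=3 → formula fails.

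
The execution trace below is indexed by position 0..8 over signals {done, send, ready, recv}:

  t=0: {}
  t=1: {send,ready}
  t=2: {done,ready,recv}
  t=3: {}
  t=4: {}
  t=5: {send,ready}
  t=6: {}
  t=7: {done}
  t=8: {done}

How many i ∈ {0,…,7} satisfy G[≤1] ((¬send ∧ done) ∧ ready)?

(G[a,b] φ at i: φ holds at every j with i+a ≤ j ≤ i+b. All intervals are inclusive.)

0

Evaluate at each i in [0,7]:
  i=0: ✗ (fails at j=0)
  i=1: ✗ (fails at j=1)
  i=2: ✗ (fails at j=3)
  i=3: ✗ (fails at j=3)
  i=4: ✗ (fails at j=4)
  i=5: ✗ (fails at j=5)
  i=6: ✗ (fails at j=6)
  i=7: ✗ (fails at j=7)
Positions where it holds: {} → 0.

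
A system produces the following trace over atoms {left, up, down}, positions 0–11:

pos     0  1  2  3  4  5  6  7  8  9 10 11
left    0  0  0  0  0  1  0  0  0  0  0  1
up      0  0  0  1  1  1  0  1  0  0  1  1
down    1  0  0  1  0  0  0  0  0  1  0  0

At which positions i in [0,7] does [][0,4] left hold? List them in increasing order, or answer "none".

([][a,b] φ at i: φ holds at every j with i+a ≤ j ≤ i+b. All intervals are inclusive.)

none

Evaluate at each i in [0,7]:
  i=0: ✗ (fails at j=0)
  i=1: ✗ (fails at j=1)
  i=2: ✗ (fails at j=2)
  i=3: ✗ (fails at j=3)
  i=4: ✗ (fails at j=4)
  i=5: ✗ (fails at j=6)
  i=6: ✗ (fails at j=6)
  i=7: ✗ (fails at j=7)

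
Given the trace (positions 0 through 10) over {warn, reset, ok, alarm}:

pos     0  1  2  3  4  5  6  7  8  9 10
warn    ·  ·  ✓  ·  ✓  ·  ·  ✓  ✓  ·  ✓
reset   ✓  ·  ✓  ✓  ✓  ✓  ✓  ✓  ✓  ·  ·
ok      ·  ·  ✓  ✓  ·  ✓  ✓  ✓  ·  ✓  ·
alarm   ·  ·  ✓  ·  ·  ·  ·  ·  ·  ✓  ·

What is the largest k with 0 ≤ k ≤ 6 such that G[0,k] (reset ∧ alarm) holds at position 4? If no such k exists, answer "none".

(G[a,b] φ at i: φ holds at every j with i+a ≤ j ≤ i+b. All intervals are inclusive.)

(reset ∧ alarm) must hold from j=4 onward; find where it first fails.
  j=4: fails → no k works.

none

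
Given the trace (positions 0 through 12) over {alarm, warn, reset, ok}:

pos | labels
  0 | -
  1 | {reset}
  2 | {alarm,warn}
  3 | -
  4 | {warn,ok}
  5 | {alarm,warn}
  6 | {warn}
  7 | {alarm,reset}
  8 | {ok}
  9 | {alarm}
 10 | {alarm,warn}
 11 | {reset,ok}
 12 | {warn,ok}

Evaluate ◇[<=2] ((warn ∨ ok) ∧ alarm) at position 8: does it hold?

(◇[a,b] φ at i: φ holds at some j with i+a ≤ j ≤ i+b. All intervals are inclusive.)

Holds

Check ((warn ∨ ok) ∧ alarm) at each j in [8,10]:
  j=8: false
  j=9: false
  j=10: true
Found at j=10 → formula holds.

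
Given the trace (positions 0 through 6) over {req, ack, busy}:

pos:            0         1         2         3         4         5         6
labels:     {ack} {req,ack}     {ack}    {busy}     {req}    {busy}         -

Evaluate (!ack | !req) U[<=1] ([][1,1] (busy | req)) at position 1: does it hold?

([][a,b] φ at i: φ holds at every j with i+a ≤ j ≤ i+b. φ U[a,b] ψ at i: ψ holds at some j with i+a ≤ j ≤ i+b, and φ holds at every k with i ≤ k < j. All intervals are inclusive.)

False

Need some j in [1,2] with [][1,1] (busy | req), and (!ack | !req) at every k in [1,j-1].
  j=1: [][1,1] (busy | req) — fails at 2.
  j=2: [][1,1] (busy | req) holds, but (!ack | !req) fails at k=1 → not this j.
No j in the window works → until fails.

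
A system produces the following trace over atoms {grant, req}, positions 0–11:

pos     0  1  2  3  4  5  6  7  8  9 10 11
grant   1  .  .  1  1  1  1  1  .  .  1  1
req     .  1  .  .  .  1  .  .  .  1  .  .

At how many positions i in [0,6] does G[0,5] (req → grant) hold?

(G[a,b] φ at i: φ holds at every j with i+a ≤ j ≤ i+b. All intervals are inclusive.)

Evaluate at each i in [0,6]:
  i=0: ✗ (fails at j=1)
  i=1: ✗ (fails at j=1)
  i=2: ✓ (all of [2,7])
  i=3: ✓ (all of [3,8])
  i=4: ✗ (fails at j=9)
  i=5: ✗ (fails at j=9)
  i=6: ✗ (fails at j=9)
Positions where it holds: {2, 3} → 2.

2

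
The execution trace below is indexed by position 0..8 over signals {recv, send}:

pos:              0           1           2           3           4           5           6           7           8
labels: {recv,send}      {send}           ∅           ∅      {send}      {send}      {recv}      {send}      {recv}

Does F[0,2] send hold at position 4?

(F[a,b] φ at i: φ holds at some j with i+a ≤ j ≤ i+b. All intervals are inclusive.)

True

Check send at each j in [4,6]:
  j=4: true
  j=5: true
  j=6: false
Found at j=4 → formula holds.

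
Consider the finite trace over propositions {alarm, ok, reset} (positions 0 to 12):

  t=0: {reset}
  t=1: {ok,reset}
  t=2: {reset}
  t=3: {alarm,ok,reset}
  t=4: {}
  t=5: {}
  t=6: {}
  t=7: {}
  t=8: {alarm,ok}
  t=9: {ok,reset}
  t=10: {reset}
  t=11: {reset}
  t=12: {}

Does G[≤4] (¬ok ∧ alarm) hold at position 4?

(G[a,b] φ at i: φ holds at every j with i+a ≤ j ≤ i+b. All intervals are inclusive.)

Does not hold

Check (¬ok ∧ alarm) at every j in [4,8]:
  j=4: false
  j=5: false
  j=6: false
  j=7: false
  j=8: false
Fails at j=4 → formula fails.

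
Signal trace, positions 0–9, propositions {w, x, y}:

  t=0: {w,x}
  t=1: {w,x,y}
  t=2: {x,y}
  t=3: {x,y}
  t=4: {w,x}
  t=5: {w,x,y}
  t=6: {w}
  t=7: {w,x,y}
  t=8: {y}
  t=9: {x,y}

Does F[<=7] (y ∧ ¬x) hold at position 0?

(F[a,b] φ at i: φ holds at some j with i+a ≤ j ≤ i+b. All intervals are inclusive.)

Check (y ∧ ¬x) at each j in [0,7]:
  j=0: false
  j=1: false
  j=2: false
  j=3: false
  j=4: false
  j=5: false
  j=6: false
  j=7: false
No position in the window satisfies it → formula fails.

No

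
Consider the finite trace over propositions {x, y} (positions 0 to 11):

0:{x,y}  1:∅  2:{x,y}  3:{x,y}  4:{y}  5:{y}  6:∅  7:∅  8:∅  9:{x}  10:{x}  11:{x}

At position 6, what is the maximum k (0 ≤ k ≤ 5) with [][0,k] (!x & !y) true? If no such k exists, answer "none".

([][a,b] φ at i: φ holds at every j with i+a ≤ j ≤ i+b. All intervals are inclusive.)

2

(!x & !y) must hold from j=6 onward; find where it first fails.
  j=6: holds
  j=7: holds
  j=8: holds
  j=9: fails
Holds on [6,8], so largest k = 2.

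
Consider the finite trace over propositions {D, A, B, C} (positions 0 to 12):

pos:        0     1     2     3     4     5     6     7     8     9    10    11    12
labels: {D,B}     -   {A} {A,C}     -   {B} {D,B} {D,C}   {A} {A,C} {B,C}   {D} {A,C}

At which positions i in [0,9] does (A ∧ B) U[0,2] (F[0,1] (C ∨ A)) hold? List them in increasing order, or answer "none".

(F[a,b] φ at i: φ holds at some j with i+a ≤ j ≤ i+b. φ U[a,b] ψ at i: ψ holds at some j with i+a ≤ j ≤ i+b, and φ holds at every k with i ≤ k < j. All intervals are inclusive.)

1, 2, 3, 6, 7, 8, 9

Evaluate at each i in [0,9]:
  i=0: ✗ (lhs fails at k=0 before rhs at j=1)
  i=1: ✓ (rhs at j=1)
  i=2: ✓ (rhs at j=2)
  i=3: ✓ (rhs at j=3)
  i=4: ✗ (lhs fails at k=4 before rhs at j=6)
  i=5: ✗ (lhs fails at k=5 before rhs at j=6)
  i=6: ✓ (rhs at j=6)
  i=7: ✓ (rhs at j=7)
  i=8: ✓ (rhs at j=8)
  i=9: ✓ (rhs at j=9)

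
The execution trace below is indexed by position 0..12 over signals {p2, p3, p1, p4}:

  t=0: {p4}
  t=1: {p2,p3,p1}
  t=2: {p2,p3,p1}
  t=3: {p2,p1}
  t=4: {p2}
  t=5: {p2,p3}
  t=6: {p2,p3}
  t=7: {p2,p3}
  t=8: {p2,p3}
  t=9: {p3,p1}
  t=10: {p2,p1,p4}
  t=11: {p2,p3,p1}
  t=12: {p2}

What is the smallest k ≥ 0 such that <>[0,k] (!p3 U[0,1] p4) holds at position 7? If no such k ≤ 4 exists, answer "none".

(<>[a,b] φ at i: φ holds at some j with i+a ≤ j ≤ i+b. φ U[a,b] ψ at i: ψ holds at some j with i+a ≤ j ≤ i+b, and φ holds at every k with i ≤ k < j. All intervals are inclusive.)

3

Scan j = 7,8,… for (!p3 U[0,1] p4):
  j=7: fails
  j=8: fails
  j=9: fails
  j=10: holds
First hit at j=10, so smallest k = 10-7 = 3.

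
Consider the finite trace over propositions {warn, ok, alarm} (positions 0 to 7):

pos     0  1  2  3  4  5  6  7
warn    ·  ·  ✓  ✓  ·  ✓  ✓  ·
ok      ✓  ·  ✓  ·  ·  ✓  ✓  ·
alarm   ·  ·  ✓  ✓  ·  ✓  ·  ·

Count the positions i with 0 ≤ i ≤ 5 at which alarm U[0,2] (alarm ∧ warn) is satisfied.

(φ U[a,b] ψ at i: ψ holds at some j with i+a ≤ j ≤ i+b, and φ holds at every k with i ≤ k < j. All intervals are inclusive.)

Evaluate at each i in [0,5]:
  i=0: ✗ (lhs fails at k=0 before rhs at j=2)
  i=1: ✗ (lhs fails at k=1 before rhs at j=2)
  i=2: ✓ (rhs at j=2)
  i=3: ✓ (rhs at j=3)
  i=4: ✗ (lhs fails at k=4 before rhs at j=5)
  i=5: ✓ (rhs at j=5)
Positions where it holds: {2, 3, 5} → 3.

3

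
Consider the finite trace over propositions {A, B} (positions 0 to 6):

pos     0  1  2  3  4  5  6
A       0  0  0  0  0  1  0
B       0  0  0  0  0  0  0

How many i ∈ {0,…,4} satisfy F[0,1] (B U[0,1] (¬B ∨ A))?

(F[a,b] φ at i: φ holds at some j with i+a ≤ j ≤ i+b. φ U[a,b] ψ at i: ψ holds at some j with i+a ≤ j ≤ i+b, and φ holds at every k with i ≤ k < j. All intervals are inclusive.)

5

Evaluate at each i in [0,4]:
  i=0: ✓ (witness j=0)
  i=1: ✓ (witness j=1)
  i=2: ✓ (witness j=2)
  i=3: ✓ (witness j=3)
  i=4: ✓ (witness j=4)
Positions where it holds: {0, 1, 2, 3, 4} → 5.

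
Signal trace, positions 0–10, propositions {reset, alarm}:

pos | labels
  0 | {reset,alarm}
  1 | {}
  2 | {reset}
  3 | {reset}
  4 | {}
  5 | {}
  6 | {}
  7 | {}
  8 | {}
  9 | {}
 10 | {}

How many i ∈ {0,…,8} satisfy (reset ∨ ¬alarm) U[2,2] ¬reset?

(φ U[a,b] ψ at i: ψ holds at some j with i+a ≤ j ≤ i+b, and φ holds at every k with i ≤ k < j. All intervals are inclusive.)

Evaluate at each i in [0,8]:
  i=0: ✗ (no rhs in [2,2])
  i=1: ✗ (no rhs in [3,3])
  i=2: ✓ (rhs at j=4; lhs holds on [2,3])
  i=3: ✓ (rhs at j=5; lhs holds on [3,4])
  i=4: ✓ (rhs at j=6; lhs holds on [4,5])
  i=5: ✓ (rhs at j=7; lhs holds on [5,6])
  i=6: ✓ (rhs at j=8; lhs holds on [6,7])
  i=7: ✓ (rhs at j=9; lhs holds on [7,8])
  i=8: ✓ (rhs at j=10; lhs holds on [8,9])
Positions where it holds: {2, 3, 4, 5, 6, 7, 8} → 7.

7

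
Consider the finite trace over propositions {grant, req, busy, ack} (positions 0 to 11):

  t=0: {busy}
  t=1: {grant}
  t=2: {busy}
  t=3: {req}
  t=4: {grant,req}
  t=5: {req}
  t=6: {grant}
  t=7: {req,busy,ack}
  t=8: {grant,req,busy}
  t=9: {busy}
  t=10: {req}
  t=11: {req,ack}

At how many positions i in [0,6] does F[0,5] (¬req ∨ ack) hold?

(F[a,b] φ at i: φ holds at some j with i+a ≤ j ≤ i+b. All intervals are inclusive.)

Evaluate at each i in [0,6]:
  i=0: ✓ (witness j=0)
  i=1: ✓ (witness j=1)
  i=2: ✓ (witness j=2)
  i=3: ✓ (witness j=6)
  i=4: ✓ (witness j=6)
  i=5: ✓ (witness j=6)
  i=6: ✓ (witness j=6)
Positions where it holds: {0, 1, 2, 3, 4, 5, 6} → 7.

7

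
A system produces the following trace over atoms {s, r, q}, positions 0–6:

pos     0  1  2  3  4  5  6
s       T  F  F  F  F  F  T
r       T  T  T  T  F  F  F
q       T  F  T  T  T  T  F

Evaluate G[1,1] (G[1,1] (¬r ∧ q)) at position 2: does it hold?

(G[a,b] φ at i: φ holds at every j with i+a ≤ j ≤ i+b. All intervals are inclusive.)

Check G[1,1] (¬r ∧ q) at every j in [3,3]:
  j=3: holds on [4,4]
All positions satisfy it → formula holds.

Holds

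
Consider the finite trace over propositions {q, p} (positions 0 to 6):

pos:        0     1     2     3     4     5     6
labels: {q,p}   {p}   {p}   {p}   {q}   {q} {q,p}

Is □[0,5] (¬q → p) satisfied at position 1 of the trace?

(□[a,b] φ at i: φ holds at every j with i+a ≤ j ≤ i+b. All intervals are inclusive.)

Yes

Check (¬q → p) at every j in [1,6]:
  j=1: antecedent true; consequent true → ✓
  j=2: antecedent true; consequent true → ✓
  j=3: antecedent true; consequent true → ✓
  j=4: antecedent false → ✓
  j=5: antecedent false → ✓
  j=6: antecedent false → ✓
All positions satisfy it → formula holds.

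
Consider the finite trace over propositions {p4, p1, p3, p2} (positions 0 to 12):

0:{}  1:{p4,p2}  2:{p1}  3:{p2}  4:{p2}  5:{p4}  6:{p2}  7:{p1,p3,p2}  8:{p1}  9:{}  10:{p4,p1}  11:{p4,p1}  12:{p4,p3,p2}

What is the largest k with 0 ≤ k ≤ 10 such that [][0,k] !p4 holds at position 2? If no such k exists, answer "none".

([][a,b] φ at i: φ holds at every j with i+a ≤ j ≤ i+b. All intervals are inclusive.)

2

!p4 must hold from j=2 onward; find where it first fails.
  j=2: holds
  j=3: holds
  j=4: holds
  j=5: fails
Holds on [2,4], so largest k = 2.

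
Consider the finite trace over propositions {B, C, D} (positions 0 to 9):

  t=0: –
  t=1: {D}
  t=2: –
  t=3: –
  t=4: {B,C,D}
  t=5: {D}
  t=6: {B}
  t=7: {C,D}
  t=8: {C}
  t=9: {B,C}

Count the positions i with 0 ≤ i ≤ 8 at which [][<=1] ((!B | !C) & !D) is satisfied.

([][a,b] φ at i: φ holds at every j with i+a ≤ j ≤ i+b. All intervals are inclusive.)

Evaluate at each i in [0,8]:
  i=0: ✗ (fails at j=1)
  i=1: ✗ (fails at j=1)
  i=2: ✓ (all of [2,3])
  i=3: ✗ (fails at j=4)
  i=4: ✗ (fails at j=4)
  i=5: ✗ (fails at j=5)
  i=6: ✗ (fails at j=7)
  i=7: ✗ (fails at j=7)
  i=8: ✗ (fails at j=9)
Positions where it holds: {2} → 1.

1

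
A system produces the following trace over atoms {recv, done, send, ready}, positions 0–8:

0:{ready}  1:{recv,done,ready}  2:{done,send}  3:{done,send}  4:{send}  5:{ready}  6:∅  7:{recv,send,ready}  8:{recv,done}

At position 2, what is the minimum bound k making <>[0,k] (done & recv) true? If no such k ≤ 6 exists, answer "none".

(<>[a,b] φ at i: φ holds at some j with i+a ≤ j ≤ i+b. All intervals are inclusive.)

Scan j = 2,3,… for (done & recv):
  j=2: fails
  j=3: fails
  j=4: fails
  j=5: fails
  j=6: fails
  j=7: fails
  j=8: holds
First hit at j=8, so smallest k = 8-2 = 6.

6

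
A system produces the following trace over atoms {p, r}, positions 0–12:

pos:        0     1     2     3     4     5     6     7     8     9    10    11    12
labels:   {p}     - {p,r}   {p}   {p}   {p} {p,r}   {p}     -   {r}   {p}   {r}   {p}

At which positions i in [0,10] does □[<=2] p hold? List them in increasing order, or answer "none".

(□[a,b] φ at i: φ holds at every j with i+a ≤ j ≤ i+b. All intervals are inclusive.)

2, 3, 4, 5

Evaluate at each i in [0,10]:
  i=0: ✗ (fails at j=1)
  i=1: ✗ (fails at j=1)
  i=2: ✓ (all of [2,4])
  i=3: ✓ (all of [3,5])
  i=4: ✓ (all of [4,6])
  i=5: ✓ (all of [5,7])
  i=6: ✗ (fails at j=8)
  i=7: ✗ (fails at j=8)
  i=8: ✗ (fails at j=8)
  i=9: ✗ (fails at j=9)
  i=10: ✗ (fails at j=11)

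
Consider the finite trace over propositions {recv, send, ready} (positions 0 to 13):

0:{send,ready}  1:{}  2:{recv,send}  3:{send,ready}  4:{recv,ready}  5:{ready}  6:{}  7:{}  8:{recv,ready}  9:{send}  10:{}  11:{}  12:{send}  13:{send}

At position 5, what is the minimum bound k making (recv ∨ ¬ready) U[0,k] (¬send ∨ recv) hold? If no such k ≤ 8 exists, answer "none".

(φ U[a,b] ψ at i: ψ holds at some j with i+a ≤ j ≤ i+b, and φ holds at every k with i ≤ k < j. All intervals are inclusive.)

Need earliest j ≥ 5 with (¬send ∨ recv), and (recv ∨ ¬ready) at every k in [5,j-1].
  j=5: rhs holds (empty prefix). k = 0.

0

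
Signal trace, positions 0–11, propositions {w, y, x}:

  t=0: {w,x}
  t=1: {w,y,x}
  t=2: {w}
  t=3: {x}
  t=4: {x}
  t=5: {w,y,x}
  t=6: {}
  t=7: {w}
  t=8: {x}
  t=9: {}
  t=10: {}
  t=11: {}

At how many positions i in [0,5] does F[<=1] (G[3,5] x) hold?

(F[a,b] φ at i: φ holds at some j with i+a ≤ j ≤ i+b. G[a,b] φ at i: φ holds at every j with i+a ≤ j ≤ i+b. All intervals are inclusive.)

1

Evaluate at each i in [0,5]:
  i=0: ✓ (witness j=0)
  i=1: ✗ (none in [1,2])
  i=2: ✗ (none in [2,3])
  i=3: ✗ (none in [3,4])
  i=4: ✗ (none in [4,5])
  i=5: ✗ (none in [5,6])
Positions where it holds: {0} → 1.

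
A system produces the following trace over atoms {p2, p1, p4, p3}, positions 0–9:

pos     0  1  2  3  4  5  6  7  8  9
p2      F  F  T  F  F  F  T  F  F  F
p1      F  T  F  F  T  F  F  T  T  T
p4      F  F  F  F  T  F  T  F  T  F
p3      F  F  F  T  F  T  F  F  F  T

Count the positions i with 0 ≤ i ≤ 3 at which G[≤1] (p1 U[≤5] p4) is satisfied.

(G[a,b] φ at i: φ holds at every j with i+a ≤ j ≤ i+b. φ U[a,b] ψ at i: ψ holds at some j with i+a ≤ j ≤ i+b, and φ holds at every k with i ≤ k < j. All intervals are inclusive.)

0

Evaluate at each i in [0,3]:
  i=0: ✗ (fails at j=0)
  i=1: ✗ (fails at j=1)
  i=2: ✗ (fails at j=2)
  i=3: ✗ (fails at j=3)
Positions where it holds: {} → 0.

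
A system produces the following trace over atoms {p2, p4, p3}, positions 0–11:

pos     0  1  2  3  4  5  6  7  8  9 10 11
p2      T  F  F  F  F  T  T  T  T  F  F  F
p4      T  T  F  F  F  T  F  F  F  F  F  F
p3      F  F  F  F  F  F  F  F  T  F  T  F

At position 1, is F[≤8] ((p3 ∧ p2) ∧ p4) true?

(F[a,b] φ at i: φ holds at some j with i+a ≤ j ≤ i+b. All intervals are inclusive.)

False

Check ((p3 ∧ p2) ∧ p4) at each j in [1,9]:
  j=1: false
  j=2: false
  j=3: false
  j=4: false
  j=5: false
  j=6: false
  j=7: false
  j=8: false
  j=9: false
No position in the window satisfies it → formula fails.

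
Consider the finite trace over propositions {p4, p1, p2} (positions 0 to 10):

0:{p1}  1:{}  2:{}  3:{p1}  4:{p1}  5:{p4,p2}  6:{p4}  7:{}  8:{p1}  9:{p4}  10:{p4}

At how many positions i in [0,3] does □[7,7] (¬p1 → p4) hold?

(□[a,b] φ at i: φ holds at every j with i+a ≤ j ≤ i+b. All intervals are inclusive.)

Evaluate at each i in [0,3]:
  i=0: ✗ (fails at j=7)
  i=1: ✓ (all of [8,8])
  i=2: ✓ (all of [9,9])
  i=3: ✓ (all of [10,10])
Positions where it holds: {1, 2, 3} → 3.

3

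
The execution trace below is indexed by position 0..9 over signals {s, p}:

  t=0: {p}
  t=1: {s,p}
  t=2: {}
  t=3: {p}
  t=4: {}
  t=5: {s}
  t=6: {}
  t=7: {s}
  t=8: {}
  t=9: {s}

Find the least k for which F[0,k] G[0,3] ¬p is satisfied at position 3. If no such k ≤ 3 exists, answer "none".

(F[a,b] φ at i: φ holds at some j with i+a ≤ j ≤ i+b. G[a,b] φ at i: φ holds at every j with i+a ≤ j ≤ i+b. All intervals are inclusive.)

Scan j = 3,4,… for G[0,3] ¬p:
  j=3: fails
  j=4: holds
First hit at j=4, so smallest k = 4-3 = 1.

1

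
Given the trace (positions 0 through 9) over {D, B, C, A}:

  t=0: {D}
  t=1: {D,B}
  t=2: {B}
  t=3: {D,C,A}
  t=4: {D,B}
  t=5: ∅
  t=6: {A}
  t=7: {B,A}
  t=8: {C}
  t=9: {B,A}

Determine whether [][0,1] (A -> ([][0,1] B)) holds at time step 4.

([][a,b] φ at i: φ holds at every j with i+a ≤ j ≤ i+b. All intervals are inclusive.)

Holds

Check (A -> ([][0,1] B)) at every j in [4,5]:
  j=4: antecedent false → ✓
  j=5: antecedent false → ✓
All positions satisfy it → formula holds.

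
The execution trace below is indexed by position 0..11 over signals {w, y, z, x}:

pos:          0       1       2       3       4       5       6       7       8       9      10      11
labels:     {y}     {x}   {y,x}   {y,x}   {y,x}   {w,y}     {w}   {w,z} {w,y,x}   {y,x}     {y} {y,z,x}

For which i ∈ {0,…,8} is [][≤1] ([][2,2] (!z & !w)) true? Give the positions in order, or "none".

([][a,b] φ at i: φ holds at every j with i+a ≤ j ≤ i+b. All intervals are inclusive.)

Evaluate at each i in [0,8]:
  i=0: ✓ (all of [0,1])
  i=1: ✓ (all of [1,2])
  i=2: ✗ (fails at j=3)
  i=3: ✗ (fails at j=3)
  i=4: ✗ (fails at j=4)
  i=5: ✗ (fails at j=5)
  i=6: ✗ (fails at j=6)
  i=7: ✓ (all of [7,8])
  i=8: ✗ (fails at j=9)

0, 1, 7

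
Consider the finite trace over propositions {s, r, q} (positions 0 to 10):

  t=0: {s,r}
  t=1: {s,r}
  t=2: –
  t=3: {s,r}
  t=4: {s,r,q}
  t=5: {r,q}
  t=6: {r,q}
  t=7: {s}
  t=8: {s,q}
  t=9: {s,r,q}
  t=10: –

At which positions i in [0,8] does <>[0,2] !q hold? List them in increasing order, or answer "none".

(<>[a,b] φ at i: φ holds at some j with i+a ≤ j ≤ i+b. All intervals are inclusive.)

0, 1, 2, 3, 5, 6, 7, 8

Evaluate at each i in [0,8]:
  i=0: ✓ (witness j=0)
  i=1: ✓ (witness j=1)
  i=2: ✓ (witness j=2)
  i=3: ✓ (witness j=3)
  i=4: ✗ (none in [4,6])
  i=5: ✓ (witness j=7)
  i=6: ✓ (witness j=7)
  i=7: ✓ (witness j=7)
  i=8: ✓ (witness j=10)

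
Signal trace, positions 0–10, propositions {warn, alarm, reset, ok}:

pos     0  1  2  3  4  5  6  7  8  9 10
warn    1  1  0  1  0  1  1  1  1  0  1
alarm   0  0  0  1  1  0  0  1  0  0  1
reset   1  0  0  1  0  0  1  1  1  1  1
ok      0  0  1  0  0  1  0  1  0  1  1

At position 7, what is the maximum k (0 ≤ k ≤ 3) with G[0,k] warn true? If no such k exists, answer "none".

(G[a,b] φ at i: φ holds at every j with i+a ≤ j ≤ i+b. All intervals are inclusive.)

warn must hold from j=7 onward; find where it first fails.
  j=7: holds
  j=8: holds
  j=9: fails
Holds on [7,8], so largest k = 1.

1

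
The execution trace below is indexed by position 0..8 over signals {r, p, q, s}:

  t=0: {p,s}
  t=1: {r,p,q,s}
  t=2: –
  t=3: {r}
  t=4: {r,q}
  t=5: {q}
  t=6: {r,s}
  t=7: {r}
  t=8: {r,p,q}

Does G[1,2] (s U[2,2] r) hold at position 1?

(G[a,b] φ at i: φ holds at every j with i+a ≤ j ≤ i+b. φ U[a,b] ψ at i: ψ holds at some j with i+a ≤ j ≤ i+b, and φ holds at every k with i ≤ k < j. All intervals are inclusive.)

No

Check (s U[2,2] r) at every j in [2,3]:
  j=2: fails
  j=3: fails
Fails at j=2 → formula fails.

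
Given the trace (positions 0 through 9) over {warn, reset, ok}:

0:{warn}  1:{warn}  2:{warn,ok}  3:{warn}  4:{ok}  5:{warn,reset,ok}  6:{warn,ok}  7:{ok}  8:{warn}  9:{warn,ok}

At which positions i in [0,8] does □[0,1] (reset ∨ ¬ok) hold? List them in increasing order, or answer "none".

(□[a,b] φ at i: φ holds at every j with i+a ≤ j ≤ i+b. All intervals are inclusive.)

Evaluate at each i in [0,8]:
  i=0: ✓ (all of [0,1])
  i=1: ✗ (fails at j=2)
  i=2: ✗ (fails at j=2)
  i=3: ✗ (fails at j=4)
  i=4: ✗ (fails at j=4)
  i=5: ✗ (fails at j=6)
  i=6: ✗ (fails at j=6)
  i=7: ✗ (fails at j=7)
  i=8: ✗ (fails at j=9)

0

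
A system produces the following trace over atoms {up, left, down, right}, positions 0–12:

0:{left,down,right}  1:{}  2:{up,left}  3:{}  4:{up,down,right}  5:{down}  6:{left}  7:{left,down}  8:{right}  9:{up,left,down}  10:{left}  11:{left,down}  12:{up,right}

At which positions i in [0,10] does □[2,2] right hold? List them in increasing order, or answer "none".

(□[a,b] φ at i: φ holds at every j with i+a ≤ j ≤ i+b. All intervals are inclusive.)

2, 6, 10

Evaluate at each i in [0,10]:
  i=0: ✗ (fails at j=2)
  i=1: ✗ (fails at j=3)
  i=2: ✓ (all of [4,4])
  i=3: ✗ (fails at j=5)
  i=4: ✗ (fails at j=6)
  i=5: ✗ (fails at j=7)
  i=6: ✓ (all of [8,8])
  i=7: ✗ (fails at j=9)
  i=8: ✗ (fails at j=10)
  i=9: ✗ (fails at j=11)
  i=10: ✓ (all of [12,12])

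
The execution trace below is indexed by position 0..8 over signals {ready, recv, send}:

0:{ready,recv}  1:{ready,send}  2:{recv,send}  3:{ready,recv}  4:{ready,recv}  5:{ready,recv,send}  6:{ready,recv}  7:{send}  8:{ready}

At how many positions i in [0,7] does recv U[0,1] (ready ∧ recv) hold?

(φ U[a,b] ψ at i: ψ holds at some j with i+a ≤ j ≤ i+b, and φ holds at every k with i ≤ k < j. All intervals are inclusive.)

Evaluate at each i in [0,7]:
  i=0: ✓ (rhs at j=0)
  i=1: ✗ (no rhs in [1,2])
  i=2: ✓ (rhs at j=3; lhs holds on [2,2])
  i=3: ✓ (rhs at j=3)
  i=4: ✓ (rhs at j=4)
  i=5: ✓ (rhs at j=5)
  i=6: ✓ (rhs at j=6)
  i=7: ✗ (no rhs in [7,8])
Positions where it holds: {0, 2, 3, 4, 5, 6} → 6.

6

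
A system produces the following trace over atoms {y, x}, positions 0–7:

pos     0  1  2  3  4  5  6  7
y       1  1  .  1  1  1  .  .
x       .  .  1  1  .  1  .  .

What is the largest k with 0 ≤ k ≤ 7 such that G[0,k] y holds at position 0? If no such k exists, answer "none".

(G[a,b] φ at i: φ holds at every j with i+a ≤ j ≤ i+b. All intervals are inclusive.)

1

y must hold from j=0 onward; find where it first fails.
  j=0: holds
  j=1: holds
  j=2: fails
Holds on [0,1], so largest k = 1.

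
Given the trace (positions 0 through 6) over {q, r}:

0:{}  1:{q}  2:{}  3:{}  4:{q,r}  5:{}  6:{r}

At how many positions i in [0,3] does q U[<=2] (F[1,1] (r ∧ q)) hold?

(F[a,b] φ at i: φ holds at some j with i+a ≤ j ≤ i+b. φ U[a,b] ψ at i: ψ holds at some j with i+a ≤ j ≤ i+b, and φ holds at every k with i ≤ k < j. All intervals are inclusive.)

1

Evaluate at each i in [0,3]:
  i=0: ✗ (no rhs in [0,2])
  i=1: ✗ (lhs fails at k=2 before rhs at j=3)
  i=2: ✗ (lhs fails at k=2 before rhs at j=3)
  i=3: ✓ (rhs at j=3)
Positions where it holds: {3} → 1.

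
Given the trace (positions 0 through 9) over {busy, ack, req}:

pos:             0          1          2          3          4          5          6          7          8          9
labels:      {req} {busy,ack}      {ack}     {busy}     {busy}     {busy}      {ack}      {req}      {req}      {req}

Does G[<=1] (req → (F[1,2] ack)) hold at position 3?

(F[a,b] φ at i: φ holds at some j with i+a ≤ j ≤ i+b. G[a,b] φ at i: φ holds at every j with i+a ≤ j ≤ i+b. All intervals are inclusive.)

Check (req → (F[1,2] ack)) at every j in [3,4]:
  j=3: antecedent false → ✓
  j=4: antecedent false → ✓
All positions satisfy it → formula holds.

True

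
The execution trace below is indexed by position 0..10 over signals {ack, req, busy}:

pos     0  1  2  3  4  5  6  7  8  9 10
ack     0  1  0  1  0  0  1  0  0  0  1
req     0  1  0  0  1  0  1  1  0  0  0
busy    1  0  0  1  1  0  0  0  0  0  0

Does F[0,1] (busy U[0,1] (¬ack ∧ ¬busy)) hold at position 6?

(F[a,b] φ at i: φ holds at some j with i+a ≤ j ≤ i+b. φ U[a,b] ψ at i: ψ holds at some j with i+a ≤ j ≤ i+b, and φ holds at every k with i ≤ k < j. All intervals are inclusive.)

True

Check (busy U[0,1] (¬ack ∧ ¬busy)) at each j in [6,7]:
  j=6: fails
  j=7: holds
Found at j=7 → formula holds.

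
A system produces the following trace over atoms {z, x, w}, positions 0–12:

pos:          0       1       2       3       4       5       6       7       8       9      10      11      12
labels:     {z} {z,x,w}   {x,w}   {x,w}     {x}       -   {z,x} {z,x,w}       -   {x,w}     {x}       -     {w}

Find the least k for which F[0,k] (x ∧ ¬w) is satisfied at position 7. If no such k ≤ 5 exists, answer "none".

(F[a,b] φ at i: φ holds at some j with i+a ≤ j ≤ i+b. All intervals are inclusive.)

Scan j = 7,8,… for (x ∧ ¬w):
  j=7: fails
  j=8: fails
  j=9: fails
  j=10: holds
First hit at j=10, so smallest k = 10-7 = 3.

3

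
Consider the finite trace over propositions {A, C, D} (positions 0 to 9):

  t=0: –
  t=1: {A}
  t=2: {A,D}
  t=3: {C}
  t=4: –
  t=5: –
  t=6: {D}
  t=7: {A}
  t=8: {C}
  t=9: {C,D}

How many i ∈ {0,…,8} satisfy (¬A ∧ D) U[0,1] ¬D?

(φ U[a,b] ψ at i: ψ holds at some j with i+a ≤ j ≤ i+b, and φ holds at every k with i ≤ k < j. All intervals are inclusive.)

Evaluate at each i in [0,8]:
  i=0: ✓ (rhs at j=0)
  i=1: ✓ (rhs at j=1)
  i=2: ✗ (lhs fails at k=2 before rhs at j=3)
  i=3: ✓ (rhs at j=3)
  i=4: ✓ (rhs at j=4)
  i=5: ✓ (rhs at j=5)
  i=6: ✓ (rhs at j=7; lhs holds on [6,6])
  i=7: ✓ (rhs at j=7)
  i=8: ✓ (rhs at j=8)
Positions where it holds: {0, 1, 3, 4, 5, 6, 7, 8} → 8.

8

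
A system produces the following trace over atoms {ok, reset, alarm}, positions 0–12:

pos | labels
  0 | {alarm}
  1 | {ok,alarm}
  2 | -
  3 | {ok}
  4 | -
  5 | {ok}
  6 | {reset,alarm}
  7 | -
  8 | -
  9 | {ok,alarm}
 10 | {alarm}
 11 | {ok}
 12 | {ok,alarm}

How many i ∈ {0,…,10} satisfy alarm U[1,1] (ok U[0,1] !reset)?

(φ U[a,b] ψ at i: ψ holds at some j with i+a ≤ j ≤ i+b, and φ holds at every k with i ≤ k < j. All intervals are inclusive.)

5

Evaluate at each i in [0,10]:
  i=0: ✓ (rhs at j=1; lhs holds on [0,0])
  i=1: ✓ (rhs at j=2; lhs holds on [1,1])
  i=2: ✗ (lhs fails at k=2 before rhs at j=3)
  i=3: ✗ (lhs fails at k=3 before rhs at j=4)
  i=4: ✗ (lhs fails at k=4 before rhs at j=5)
  i=5: ✗ (no rhs in [6,6])
  i=6: ✓ (rhs at j=7; lhs holds on [6,6])
  i=7: ✗ (lhs fails at k=7 before rhs at j=8)
  i=8: ✗ (lhs fails at k=8 before rhs at j=9)
  i=9: ✓ (rhs at j=10; lhs holds on [9,9])
  i=10: ✓ (rhs at j=11; lhs holds on [10,10])
Positions where it holds: {0, 1, 6, 9, 10} → 5.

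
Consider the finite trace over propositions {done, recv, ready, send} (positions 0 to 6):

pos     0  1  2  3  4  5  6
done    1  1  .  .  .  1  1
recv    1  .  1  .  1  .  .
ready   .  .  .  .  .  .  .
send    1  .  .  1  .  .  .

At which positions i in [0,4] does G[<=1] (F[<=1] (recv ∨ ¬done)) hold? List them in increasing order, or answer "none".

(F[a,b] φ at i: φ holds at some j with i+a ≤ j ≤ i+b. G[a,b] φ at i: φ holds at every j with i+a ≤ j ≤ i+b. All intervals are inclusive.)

0, 1, 2, 3

Evaluate at each i in [0,4]:
  i=0: ✓ (all of [0,1])
  i=1: ✓ (all of [1,2])
  i=2: ✓ (all of [2,3])
  i=3: ✓ (all of [3,4])
  i=4: ✗ (fails at j=5)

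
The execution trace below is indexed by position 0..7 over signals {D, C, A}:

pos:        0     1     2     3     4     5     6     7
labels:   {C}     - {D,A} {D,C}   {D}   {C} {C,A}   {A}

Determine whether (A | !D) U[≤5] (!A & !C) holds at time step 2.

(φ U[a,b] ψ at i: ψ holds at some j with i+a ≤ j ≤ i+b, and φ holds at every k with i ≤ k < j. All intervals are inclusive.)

Need some j in [2,7] with (!A & !C), and (A | !D) at every k in [2,j-1].
  j=2: (!A & !C) false.
  j=3: (!A & !C) false.
  j=4: (!A & !C) holds, but (A | !D) fails at k=3 → not this j.
  j=5: (!A & !C) false.
  j=6: (!A & !C) false.
  j=7: (!A & !C) false.
No j in the window works → until fails.

Does not hold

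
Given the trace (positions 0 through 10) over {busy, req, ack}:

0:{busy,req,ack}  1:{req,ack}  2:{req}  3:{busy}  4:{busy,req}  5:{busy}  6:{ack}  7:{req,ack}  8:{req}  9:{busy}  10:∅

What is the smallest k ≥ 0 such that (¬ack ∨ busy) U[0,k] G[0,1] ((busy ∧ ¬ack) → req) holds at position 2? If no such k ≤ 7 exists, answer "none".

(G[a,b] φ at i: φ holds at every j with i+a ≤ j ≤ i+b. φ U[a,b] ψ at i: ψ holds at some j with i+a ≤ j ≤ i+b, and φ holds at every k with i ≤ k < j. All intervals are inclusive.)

Need earliest j ≥ 2 with G[0,1] ((busy ∧ ¬ack) → req), and (¬ack ∨ busy) at every k in [2,j-1].
  j=2: rhs fails.
  j=3: rhs fails.
  j=4: rhs fails.
  j=5: rhs fails.
  j=6: rhs holds; lhs holds on [2,5]. k = 4.

4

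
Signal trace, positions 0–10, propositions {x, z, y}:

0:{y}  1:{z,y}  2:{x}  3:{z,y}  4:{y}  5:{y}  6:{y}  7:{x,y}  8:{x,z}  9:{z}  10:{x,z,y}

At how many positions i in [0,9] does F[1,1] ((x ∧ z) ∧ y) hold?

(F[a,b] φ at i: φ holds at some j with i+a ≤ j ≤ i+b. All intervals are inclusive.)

1

Evaluate at each i in [0,9]:
  i=0: ✗ (none in [1,1])
  i=1: ✗ (none in [2,2])
  i=2: ✗ (none in [3,3])
  i=3: ✗ (none in [4,4])
  i=4: ✗ (none in [5,5])
  i=5: ✗ (none in [6,6])
  i=6: ✗ (none in [7,7])
  i=7: ✗ (none in [8,8])
  i=8: ✗ (none in [9,9])
  i=9: ✓ (witness j=10)
Positions where it holds: {9} → 1.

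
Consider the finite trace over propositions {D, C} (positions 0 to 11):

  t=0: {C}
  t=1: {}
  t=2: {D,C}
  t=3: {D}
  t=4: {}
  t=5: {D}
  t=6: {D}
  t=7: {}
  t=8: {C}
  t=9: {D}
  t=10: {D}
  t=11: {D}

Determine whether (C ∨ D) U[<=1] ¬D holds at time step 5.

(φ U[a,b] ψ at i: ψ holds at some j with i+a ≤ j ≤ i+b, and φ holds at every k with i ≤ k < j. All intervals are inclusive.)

Does not hold

Need some j in [5,6] with ¬D, and (C ∨ D) at every k in [5,j-1].
  j=5: ¬D false.
  j=6: ¬D false.
No j in the window works → until fails.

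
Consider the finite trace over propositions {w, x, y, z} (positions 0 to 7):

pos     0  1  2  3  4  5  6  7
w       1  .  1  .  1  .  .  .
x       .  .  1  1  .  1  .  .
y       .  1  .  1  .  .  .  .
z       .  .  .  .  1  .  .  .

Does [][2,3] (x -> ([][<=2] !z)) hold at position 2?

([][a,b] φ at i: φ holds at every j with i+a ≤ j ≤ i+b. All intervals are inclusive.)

Holds

Check (x -> ([][<=2] !z)) at every j in [4,5]:
  j=4: antecedent false → ✓
  j=5: antecedent true; consequent holds on [5,7] → ✓
All positions satisfy it → formula holds.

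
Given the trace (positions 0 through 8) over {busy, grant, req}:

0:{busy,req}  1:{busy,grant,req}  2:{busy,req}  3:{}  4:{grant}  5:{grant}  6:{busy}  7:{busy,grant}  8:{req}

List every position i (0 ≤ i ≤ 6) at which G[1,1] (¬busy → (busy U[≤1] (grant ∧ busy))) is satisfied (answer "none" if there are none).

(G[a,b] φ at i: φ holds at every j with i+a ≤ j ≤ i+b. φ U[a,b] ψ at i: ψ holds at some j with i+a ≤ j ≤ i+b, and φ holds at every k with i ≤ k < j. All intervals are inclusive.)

Evaluate at each i in [0,6]:
  i=0: ✓ (all of [1,1])
  i=1: ✓ (all of [2,2])
  i=2: ✗ (fails at j=3)
  i=3: ✗ (fails at j=4)
  i=4: ✗ (fails at j=5)
  i=5: ✓ (all of [6,6])
  i=6: ✓ (all of [7,7])

0, 1, 5, 6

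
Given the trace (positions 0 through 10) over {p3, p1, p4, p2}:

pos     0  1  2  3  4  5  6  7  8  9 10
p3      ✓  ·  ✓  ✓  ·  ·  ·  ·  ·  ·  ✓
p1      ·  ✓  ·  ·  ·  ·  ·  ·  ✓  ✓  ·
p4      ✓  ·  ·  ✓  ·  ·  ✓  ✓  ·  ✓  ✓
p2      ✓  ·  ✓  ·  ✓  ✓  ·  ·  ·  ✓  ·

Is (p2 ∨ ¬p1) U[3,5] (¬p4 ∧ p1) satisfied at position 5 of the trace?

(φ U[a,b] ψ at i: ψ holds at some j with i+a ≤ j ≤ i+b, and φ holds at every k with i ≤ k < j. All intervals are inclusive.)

Need some j in [8,10] with (¬p4 ∧ p1), and (p2 ∨ ¬p1) at every k in [5,j-1].
  j=8: (¬p4 ∧ p1) holds; (p2 ∨ ¬p1) holds at every k in [5,7] → satisfied.

Yes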